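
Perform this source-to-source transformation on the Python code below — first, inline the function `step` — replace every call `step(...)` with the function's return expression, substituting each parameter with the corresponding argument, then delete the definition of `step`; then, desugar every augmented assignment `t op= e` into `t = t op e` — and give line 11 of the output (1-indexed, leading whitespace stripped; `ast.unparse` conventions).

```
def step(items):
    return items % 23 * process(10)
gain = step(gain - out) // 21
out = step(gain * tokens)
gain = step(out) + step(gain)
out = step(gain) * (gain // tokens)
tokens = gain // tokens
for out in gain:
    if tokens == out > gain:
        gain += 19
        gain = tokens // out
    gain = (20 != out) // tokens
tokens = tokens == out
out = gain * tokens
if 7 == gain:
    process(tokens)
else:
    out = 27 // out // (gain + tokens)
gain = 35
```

tokens = tokens == out

Transformed code:
gain = (gain - out) % 23 * process(10) // 21
out = gain * tokens % 23 * process(10)
gain = out % 23 * process(10) + gain % 23 * process(10)
out = gain % 23 * process(10) * (gain // tokens)
tokens = gain // tokens
for out in gain:
    if tokens == out > gain:
        gain = gain + 19
        gain = tokens // out
    gain = (20 != out) // tokens
tokens = tokens == out
out = gain * tokens
if 7 == gain:
    process(tokens)
else:
    out = 27 // out // (gain + tokens)
gain = 35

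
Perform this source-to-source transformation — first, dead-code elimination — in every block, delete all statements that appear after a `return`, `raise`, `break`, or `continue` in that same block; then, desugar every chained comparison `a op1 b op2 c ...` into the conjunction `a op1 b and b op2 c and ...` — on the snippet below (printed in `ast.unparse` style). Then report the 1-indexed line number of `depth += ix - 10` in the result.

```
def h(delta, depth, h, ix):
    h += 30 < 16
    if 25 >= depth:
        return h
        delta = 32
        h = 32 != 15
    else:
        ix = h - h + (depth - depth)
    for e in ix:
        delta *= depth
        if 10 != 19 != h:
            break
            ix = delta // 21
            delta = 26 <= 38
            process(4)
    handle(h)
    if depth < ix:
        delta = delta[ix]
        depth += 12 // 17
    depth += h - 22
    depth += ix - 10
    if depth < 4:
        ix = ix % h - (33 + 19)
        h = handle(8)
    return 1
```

Transformed code:
def h(delta, depth, h, ix):
    h += 30 < 16
    if 25 >= depth:
        return h
    else:
        ix = h - h + (depth - depth)
    for e in ix:
        delta *= depth
        if 10 != 19 and 19 != h:
            break
    handle(h)
    if depth < ix:
        delta = delta[ix]
        depth += 12 // 17
    depth += h - 22
    depth += ix - 10
    if depth < 4:
        ix = ix % h - (33 + 19)
        h = handle(8)
    return 1

16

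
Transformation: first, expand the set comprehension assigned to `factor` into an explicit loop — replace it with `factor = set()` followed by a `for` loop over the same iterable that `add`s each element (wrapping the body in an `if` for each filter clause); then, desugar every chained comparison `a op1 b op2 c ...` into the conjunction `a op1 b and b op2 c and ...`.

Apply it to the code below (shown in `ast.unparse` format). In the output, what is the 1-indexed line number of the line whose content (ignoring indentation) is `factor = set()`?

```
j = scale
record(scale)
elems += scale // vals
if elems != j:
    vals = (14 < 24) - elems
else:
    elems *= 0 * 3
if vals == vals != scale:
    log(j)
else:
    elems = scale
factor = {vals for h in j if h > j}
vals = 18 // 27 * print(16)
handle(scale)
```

Transformed code:
j = scale
record(scale)
elems += scale // vals
if elems != j:
    vals = (14 < 24) - elems
else:
    elems *= 0 * 3
if vals == vals and vals != scale:
    log(j)
else:
    elems = scale
factor = set()
for h in j:
    if h > j:
        factor.add(vals)
vals = 18 // 27 * print(16)
handle(scale)

12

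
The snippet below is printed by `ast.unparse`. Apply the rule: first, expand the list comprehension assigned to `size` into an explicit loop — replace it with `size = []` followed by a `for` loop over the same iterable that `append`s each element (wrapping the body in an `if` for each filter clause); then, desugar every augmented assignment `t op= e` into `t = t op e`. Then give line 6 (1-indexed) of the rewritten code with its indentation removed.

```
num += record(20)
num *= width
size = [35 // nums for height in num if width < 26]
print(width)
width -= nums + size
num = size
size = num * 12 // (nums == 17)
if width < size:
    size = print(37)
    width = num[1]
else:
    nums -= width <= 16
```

size.append(35 // nums)

Transformed code:
num = num + record(20)
num = num * width
size = []
for height in num:
    if width < 26:
        size.append(35 // nums)
print(width)
width = width - (nums + size)
num = size
size = num * 12 // (nums == 17)
if width < size:
    size = print(37)
    width = num[1]
else:
    nums = nums - (width <= 16)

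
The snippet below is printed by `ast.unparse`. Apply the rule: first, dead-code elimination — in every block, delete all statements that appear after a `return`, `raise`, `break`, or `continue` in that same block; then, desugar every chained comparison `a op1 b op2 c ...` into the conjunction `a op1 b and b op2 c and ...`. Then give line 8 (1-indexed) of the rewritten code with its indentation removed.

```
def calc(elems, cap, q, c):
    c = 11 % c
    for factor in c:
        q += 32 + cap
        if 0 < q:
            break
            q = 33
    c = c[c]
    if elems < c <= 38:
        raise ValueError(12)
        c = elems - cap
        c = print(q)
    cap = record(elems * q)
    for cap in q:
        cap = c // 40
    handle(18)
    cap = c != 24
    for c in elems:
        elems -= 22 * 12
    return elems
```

Transformed code:
def calc(elems, cap, q, c):
    c = 11 % c
    for factor in c:
        q += 32 + cap
        if 0 < q:
            break
    c = c[c]
    if elems < c and c <= 38:
        raise ValueError(12)
    cap = record(elems * q)
    for cap in q:
        cap = c // 40
    handle(18)
    cap = c != 24
    for c in elems:
        elems -= 22 * 12
    return elems

if elems < c and c <= 38:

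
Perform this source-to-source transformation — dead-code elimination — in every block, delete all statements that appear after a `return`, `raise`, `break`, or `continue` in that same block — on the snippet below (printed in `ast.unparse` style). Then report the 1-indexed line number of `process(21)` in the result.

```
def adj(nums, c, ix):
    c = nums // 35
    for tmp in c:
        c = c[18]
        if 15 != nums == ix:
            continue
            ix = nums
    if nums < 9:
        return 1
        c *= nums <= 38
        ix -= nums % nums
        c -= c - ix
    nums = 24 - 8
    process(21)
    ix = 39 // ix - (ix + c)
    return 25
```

Transformed code:
def adj(nums, c, ix):
    c = nums // 35
    for tmp in c:
        c = c[18]
        if 15 != nums == ix:
            continue
    if nums < 9:
        return 1
    nums = 24 - 8
    process(21)
    ix = 39 // ix - (ix + c)
    return 25

10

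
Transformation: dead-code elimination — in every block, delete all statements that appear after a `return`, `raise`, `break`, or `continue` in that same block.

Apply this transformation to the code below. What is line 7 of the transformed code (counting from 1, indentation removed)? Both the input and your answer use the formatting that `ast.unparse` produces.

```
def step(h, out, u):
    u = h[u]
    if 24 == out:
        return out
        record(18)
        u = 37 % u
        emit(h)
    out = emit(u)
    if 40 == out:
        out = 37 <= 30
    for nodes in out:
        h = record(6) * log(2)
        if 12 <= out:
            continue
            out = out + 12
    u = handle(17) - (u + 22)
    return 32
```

out = 37 <= 30

Transformed code:
def step(h, out, u):
    u = h[u]
    if 24 == out:
        return out
    out = emit(u)
    if 40 == out:
        out = 37 <= 30
    for nodes in out:
        h = record(6) * log(2)
        if 12 <= out:
            continue
    u = handle(17) - (u + 22)
    return 32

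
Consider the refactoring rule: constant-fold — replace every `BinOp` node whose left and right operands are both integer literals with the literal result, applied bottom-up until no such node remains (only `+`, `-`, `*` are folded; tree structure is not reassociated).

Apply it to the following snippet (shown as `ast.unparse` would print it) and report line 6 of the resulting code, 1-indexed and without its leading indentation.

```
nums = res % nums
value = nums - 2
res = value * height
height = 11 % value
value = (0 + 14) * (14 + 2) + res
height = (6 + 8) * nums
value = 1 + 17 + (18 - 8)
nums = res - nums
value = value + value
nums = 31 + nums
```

Transformed code:
nums = res % nums
value = nums - 2
res = value * height
height = 11 % value
value = 224 + res
height = 14 * nums
value = 28
nums = res - nums
value = value + value
nums = 31 + nums

height = 14 * nums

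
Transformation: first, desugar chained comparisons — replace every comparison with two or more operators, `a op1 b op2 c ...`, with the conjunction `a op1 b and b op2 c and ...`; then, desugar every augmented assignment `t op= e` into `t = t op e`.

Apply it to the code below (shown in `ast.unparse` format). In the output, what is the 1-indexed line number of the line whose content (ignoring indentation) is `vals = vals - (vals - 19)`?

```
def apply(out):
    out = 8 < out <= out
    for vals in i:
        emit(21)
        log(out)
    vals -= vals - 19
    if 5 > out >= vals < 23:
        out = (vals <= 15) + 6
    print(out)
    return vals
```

6

Transformed code:
def apply(out):
    out = 8 < out and out <= out
    for vals in i:
        emit(21)
        log(out)
    vals = vals - (vals - 19)
    if 5 > out and out >= vals and (vals < 23):
        out = (vals <= 15) + 6
    print(out)
    return vals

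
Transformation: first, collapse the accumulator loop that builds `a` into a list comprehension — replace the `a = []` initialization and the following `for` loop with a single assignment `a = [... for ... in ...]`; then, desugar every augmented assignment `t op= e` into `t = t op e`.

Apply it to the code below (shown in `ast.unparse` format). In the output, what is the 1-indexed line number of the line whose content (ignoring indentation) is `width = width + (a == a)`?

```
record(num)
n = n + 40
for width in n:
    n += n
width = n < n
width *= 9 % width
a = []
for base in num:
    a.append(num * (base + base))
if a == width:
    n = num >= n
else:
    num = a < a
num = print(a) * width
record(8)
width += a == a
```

14

Transformed code:
record(num)
n = n + 40
for width in n:
    n = n + n
width = n < n
width = width * (9 % width)
a = [num * (base + base) for base in num]
if a == width:
    n = num >= n
else:
    num = a < a
num = print(a) * width
record(8)
width = width + (a == a)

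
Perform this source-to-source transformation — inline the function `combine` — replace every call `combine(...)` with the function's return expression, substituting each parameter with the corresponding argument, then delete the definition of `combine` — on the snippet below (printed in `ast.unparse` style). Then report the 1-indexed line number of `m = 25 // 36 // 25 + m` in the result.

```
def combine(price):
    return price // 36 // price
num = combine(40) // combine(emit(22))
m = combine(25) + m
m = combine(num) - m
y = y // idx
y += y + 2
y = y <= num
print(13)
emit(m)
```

2

Transformed code:
num = 40 // 36 // 40 // (emit(22) // 36 // emit(22))
m = 25 // 36 // 25 + m
m = num // 36 // num - m
y = y // idx
y += y + 2
y = y <= num
print(13)
emit(m)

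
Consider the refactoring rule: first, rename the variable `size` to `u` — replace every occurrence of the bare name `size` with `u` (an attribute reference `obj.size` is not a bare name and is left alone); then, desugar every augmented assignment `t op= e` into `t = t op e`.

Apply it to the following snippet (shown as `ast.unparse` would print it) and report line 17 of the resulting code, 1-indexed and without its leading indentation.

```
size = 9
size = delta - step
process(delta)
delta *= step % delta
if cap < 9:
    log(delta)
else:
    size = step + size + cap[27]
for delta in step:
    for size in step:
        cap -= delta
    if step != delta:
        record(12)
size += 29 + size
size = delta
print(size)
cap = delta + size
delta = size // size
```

cap = delta + u

Transformed code:
u = 9
u = delta - step
process(delta)
delta = delta * (step % delta)
if cap < 9:
    log(delta)
else:
    u = step + u + cap[27]
for delta in step:
    for u in step:
        cap = cap - delta
    if step != delta:
        record(12)
u = u + (29 + u)
u = delta
print(u)
cap = delta + u
delta = u // u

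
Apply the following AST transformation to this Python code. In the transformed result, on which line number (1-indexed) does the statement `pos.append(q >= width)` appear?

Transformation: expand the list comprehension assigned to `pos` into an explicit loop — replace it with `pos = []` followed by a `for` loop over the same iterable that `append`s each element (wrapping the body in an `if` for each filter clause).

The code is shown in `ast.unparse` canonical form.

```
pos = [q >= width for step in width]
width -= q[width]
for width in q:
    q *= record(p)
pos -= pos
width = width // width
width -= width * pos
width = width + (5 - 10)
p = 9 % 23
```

Transformed code:
pos = []
for step in width:
    pos.append(q >= width)
width -= q[width]
for width in q:
    q *= record(p)
pos -= pos
width = width // width
width -= width * pos
width = width + (5 - 10)
p = 9 % 23

3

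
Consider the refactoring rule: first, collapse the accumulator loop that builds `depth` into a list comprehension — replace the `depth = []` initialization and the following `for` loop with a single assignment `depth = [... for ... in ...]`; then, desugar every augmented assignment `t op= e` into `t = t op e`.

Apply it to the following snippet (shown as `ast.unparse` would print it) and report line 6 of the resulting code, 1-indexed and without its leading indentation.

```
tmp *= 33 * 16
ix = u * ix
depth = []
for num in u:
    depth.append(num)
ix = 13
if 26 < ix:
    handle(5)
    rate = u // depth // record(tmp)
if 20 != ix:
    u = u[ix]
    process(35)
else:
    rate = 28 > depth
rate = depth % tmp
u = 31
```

Transformed code:
tmp = tmp * (33 * 16)
ix = u * ix
depth = [num for num in u]
ix = 13
if 26 < ix:
    handle(5)
    rate = u // depth // record(tmp)
if 20 != ix:
    u = u[ix]
    process(35)
else:
    rate = 28 > depth
rate = depth % tmp
u = 31

handle(5)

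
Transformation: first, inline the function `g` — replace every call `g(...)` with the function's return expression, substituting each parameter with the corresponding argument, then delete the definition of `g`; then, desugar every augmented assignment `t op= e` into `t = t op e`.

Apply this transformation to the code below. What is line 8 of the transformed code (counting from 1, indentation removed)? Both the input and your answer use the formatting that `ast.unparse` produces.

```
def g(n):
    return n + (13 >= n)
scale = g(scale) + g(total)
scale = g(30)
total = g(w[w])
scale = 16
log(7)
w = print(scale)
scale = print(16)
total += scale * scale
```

Transformed code:
scale = scale + (13 >= scale) + (total + (13 >= total))
scale = 30 + (13 >= 30)
total = w[w] + (13 >= w[w])
scale = 16
log(7)
w = print(scale)
scale = print(16)
total = total + scale * scale

total = total + scale * scale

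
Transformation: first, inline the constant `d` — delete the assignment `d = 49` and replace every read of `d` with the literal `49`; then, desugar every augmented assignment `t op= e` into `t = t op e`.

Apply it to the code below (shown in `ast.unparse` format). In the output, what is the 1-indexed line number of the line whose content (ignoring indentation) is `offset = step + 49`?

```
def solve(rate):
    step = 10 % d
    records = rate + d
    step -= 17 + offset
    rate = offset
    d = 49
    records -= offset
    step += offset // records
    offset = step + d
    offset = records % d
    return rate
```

8

Transformed code:
def solve(rate):
    step = 10 % 49
    records = rate + 49
    step = step - (17 + offset)
    rate = offset
    records = records - offset
    step = step + offset // records
    offset = step + 49
    offset = records % 49
    return rate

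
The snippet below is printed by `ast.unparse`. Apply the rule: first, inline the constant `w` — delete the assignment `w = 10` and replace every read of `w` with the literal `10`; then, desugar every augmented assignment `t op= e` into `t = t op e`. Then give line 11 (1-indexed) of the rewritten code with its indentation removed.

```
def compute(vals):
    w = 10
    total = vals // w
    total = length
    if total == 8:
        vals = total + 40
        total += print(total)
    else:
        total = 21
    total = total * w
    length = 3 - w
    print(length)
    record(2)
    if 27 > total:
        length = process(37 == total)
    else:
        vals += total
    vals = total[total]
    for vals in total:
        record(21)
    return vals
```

Transformed code:
def compute(vals):
    total = vals // 10
    total = length
    if total == 8:
        vals = total + 40
        total = total + print(total)
    else:
        total = 21
    total = total * 10
    length = 3 - 10
    print(length)
    record(2)
    if 27 > total:
        length = process(37 == total)
    else:
        vals = vals + total
    vals = total[total]
    for vals in total:
        record(21)
    return vals

print(length)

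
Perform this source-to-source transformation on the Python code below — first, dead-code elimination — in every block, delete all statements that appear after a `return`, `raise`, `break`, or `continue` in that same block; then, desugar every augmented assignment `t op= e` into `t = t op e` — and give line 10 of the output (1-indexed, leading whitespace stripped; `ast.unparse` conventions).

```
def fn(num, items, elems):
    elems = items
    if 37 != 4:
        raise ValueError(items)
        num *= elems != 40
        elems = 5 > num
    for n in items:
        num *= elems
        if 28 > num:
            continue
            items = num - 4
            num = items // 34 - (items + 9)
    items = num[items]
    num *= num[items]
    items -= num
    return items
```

num = num * num[items]

Transformed code:
def fn(num, items, elems):
    elems = items
    if 37 != 4:
        raise ValueError(items)
    for n in items:
        num = num * elems
        if 28 > num:
            continue
    items = num[items]
    num = num * num[items]
    items = items - num
    return items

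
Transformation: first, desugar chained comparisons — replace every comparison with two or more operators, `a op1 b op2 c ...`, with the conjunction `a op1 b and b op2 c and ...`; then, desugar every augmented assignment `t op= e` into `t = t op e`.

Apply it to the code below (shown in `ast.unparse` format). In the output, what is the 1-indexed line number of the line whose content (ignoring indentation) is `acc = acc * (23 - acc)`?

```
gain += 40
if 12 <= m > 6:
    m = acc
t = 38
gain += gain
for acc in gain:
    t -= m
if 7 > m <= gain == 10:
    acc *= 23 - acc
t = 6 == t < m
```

Transformed code:
gain = gain + 40
if 12 <= m and m > 6:
    m = acc
t = 38
gain = gain + gain
for acc in gain:
    t = t - m
if 7 > m and m <= gain and (gain == 10):
    acc = acc * (23 - acc)
t = 6 == t and t < m

9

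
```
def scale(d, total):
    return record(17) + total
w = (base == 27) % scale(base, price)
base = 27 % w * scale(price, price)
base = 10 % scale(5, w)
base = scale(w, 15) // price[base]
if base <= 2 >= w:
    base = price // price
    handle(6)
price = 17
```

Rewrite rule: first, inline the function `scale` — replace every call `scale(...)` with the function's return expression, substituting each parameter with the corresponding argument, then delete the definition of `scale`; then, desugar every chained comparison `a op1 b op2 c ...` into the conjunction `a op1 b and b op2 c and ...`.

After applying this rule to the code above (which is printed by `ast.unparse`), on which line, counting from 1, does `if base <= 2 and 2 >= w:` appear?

Transformed code:
w = (base == 27) % (record(17) + price)
base = 27 % w * (record(17) + price)
base = 10 % (record(17) + w)
base = (record(17) + 15) // price[base]
if base <= 2 and 2 >= w:
    base = price // price
    handle(6)
price = 17

5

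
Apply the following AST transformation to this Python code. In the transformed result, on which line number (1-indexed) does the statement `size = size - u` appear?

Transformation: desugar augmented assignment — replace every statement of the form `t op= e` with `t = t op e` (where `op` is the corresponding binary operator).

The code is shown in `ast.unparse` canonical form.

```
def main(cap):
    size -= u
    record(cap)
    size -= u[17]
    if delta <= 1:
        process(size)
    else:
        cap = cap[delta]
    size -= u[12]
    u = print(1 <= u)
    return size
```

Transformed code:
def main(cap):
    size = size - u
    record(cap)
    size = size - u[17]
    if delta <= 1:
        process(size)
    else:
        cap = cap[delta]
    size = size - u[12]
    u = print(1 <= u)
    return size

2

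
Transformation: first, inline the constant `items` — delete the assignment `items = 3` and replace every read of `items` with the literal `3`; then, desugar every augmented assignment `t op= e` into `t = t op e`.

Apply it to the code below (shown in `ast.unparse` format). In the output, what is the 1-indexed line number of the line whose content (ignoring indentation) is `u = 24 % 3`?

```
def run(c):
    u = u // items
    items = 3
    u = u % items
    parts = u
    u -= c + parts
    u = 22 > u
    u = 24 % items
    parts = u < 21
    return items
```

7

Transformed code:
def run(c):
    u = u // 3
    u = u % 3
    parts = u
    u = u - (c + parts)
    u = 22 > u
    u = 24 % 3
    parts = u < 21
    return 3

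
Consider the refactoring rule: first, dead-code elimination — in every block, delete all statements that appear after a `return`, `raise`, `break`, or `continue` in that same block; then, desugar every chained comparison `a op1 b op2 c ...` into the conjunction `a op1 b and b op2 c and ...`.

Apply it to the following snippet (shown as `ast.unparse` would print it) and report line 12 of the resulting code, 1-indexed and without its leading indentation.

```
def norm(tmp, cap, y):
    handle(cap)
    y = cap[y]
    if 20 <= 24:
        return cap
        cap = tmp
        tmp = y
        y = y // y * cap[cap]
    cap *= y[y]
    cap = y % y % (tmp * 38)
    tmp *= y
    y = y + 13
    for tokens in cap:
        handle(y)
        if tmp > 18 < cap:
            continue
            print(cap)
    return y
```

if tmp > 18 and 18 < cap:

Transformed code:
def norm(tmp, cap, y):
    handle(cap)
    y = cap[y]
    if 20 <= 24:
        return cap
    cap *= y[y]
    cap = y % y % (tmp * 38)
    tmp *= y
    y = y + 13
    for tokens in cap:
        handle(y)
        if tmp > 18 and 18 < cap:
            continue
    return y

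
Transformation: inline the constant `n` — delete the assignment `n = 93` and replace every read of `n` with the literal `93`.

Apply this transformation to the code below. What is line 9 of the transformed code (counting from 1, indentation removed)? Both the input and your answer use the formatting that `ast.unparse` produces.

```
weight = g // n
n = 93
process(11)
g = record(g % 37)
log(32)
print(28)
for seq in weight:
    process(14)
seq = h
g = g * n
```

Transformed code:
weight = g // 93
process(11)
g = record(g % 37)
log(32)
print(28)
for seq in weight:
    process(14)
seq = h
g = g * 93

g = g * 93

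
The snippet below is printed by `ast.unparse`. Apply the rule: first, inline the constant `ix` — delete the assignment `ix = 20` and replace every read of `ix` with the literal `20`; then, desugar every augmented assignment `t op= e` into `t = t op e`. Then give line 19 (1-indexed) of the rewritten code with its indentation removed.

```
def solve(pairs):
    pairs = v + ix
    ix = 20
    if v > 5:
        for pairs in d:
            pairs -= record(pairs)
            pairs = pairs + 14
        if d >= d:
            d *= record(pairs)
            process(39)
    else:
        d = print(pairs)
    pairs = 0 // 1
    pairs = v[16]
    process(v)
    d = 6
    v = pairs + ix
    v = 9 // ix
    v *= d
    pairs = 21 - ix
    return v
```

Transformed code:
def solve(pairs):
    pairs = v + 20
    if v > 5:
        for pairs in d:
            pairs = pairs - record(pairs)
            pairs = pairs + 14
        if d >= d:
            d = d * record(pairs)
            process(39)
    else:
        d = print(pairs)
    pairs = 0 // 1
    pairs = v[16]
    process(v)
    d = 6
    v = pairs + 20
    v = 9 // 20
    v = v * d
    pairs = 21 - 20
    return v

pairs = 21 - 20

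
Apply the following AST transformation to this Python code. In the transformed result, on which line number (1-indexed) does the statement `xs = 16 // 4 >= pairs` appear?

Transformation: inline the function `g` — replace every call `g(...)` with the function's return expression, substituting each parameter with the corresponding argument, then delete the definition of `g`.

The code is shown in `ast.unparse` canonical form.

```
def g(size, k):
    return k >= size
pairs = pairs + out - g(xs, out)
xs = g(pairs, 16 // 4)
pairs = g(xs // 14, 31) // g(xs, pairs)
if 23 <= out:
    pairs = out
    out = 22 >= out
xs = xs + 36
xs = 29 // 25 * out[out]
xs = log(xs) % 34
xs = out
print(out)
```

Transformed code:
pairs = pairs + out - (out >= xs)
xs = 16 // 4 >= pairs
pairs = (31 >= xs // 14) // (pairs >= xs)
if 23 <= out:
    pairs = out
    out = 22 >= out
xs = xs + 36
xs = 29 // 25 * out[out]
xs = log(xs) % 34
xs = out
print(out)

2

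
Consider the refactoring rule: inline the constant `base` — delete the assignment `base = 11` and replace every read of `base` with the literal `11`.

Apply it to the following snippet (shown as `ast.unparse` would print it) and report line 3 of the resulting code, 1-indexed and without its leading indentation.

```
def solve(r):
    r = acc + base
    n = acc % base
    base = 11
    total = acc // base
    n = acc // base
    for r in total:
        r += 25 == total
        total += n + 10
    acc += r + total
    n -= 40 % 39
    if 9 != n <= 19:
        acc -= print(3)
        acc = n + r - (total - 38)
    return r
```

n = acc % 11

Transformed code:
def solve(r):
    r = acc + 11
    n = acc % 11
    total = acc // 11
    n = acc // 11
    for r in total:
        r += 25 == total
        total += n + 10
    acc += r + total
    n -= 40 % 39
    if 9 != n <= 19:
        acc -= print(3)
        acc = n + r - (total - 38)
    return r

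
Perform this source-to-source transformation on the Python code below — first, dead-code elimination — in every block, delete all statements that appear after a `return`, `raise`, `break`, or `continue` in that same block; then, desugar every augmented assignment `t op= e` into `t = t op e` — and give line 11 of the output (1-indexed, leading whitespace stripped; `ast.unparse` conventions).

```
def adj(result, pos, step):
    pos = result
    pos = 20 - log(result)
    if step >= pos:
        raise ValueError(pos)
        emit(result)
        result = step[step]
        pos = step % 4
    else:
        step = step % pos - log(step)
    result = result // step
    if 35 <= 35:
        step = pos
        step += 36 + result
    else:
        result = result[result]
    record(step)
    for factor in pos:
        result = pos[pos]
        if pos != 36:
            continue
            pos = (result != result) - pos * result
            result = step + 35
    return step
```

step = step + (36 + result)

Transformed code:
def adj(result, pos, step):
    pos = result
    pos = 20 - log(result)
    if step >= pos:
        raise ValueError(pos)
    else:
        step = step % pos - log(step)
    result = result // step
    if 35 <= 35:
        step = pos
        step = step + (36 + result)
    else:
        result = result[result]
    record(step)
    for factor in pos:
        result = pos[pos]
        if pos != 36:
            continue
    return step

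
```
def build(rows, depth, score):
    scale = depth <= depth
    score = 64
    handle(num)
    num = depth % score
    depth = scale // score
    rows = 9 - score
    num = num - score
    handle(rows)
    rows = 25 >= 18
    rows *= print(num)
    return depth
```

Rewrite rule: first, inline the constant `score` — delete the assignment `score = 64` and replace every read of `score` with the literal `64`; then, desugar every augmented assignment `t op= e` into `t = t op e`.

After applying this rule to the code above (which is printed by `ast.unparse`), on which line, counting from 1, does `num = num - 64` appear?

7

Transformed code:
def build(rows, depth, score):
    scale = depth <= depth
    handle(num)
    num = depth % 64
    depth = scale // 64
    rows = 9 - 64
    num = num - 64
    handle(rows)
    rows = 25 >= 18
    rows = rows * print(num)
    return depth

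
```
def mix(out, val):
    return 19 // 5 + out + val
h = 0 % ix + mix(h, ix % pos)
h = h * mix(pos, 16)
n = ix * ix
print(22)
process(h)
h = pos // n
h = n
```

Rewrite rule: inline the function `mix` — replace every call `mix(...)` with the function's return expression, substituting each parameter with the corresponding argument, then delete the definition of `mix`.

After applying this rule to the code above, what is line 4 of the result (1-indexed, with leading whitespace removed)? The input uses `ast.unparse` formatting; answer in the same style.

print(22)

Transformed code:
h = 0 % ix + (19 // 5 + h + ix % pos)
h = h * (19 // 5 + pos + 16)
n = ix * ix
print(22)
process(h)
h = pos // n
h = n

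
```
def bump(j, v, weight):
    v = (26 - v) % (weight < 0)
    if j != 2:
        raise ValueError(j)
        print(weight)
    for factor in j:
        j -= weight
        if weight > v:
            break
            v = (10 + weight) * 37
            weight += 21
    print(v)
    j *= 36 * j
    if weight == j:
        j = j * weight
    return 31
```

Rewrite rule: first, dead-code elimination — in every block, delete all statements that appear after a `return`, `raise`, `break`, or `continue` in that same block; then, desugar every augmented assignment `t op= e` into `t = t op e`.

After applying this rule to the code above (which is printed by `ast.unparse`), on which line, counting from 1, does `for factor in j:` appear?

5

Transformed code:
def bump(j, v, weight):
    v = (26 - v) % (weight < 0)
    if j != 2:
        raise ValueError(j)
    for factor in j:
        j = j - weight
        if weight > v:
            break
    print(v)
    j = j * (36 * j)
    if weight == j:
        j = j * weight
    return 31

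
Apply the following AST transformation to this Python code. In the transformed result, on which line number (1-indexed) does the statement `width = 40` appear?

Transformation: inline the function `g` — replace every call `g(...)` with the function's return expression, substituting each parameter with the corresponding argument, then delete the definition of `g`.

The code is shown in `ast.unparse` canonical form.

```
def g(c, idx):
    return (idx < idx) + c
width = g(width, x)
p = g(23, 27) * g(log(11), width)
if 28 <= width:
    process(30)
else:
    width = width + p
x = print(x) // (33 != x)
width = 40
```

8

Transformed code:
width = (x < x) + width
p = ((27 < 27) + 23) * ((width < width) + log(11))
if 28 <= width:
    process(30)
else:
    width = width + p
x = print(x) // (33 != x)
width = 40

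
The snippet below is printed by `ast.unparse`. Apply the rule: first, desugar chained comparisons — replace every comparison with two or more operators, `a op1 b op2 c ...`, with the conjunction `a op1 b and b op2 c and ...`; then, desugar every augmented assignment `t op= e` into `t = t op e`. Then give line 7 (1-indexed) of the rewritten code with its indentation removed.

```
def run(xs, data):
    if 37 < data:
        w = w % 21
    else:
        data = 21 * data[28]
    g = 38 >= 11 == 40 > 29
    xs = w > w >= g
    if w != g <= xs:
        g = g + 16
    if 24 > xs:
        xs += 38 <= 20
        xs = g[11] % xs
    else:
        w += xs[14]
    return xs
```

xs = w > w and w >= g

Transformed code:
def run(xs, data):
    if 37 < data:
        w = w % 21
    else:
        data = 21 * data[28]
    g = 38 >= 11 and 11 == 40 and (40 > 29)
    xs = w > w and w >= g
    if w != g and g <= xs:
        g = g + 16
    if 24 > xs:
        xs = xs + (38 <= 20)
        xs = g[11] % xs
    else:
        w = w + xs[14]
    return xs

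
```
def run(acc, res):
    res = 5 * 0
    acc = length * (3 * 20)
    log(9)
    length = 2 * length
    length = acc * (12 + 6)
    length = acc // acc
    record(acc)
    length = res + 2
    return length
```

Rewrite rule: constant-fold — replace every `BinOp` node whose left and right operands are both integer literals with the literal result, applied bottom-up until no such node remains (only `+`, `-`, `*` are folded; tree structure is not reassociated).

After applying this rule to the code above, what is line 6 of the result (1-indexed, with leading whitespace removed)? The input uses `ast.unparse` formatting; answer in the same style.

length = acc * 18

Transformed code:
def run(acc, res):
    res = 0
    acc = length * 60
    log(9)
    length = 2 * length
    length = acc * 18
    length = acc // acc
    record(acc)
    length = res + 2
    return length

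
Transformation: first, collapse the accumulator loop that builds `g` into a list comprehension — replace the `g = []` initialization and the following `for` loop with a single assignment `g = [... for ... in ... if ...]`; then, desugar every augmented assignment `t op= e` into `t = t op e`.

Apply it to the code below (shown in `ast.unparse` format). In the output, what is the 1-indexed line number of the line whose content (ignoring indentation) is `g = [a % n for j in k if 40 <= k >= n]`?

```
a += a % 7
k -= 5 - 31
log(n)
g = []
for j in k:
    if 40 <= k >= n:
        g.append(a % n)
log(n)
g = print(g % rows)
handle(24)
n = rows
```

4

Transformed code:
a = a + a % 7
k = k - (5 - 31)
log(n)
g = [a % n for j in k if 40 <= k >= n]
log(n)
g = print(g % rows)
handle(24)
n = rows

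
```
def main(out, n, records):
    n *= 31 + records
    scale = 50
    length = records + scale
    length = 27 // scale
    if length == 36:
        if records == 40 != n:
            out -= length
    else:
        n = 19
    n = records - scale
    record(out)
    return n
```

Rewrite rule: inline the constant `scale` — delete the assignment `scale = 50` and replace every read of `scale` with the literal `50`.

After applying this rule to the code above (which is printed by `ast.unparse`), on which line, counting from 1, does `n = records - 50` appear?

Transformed code:
def main(out, n, records):
    n *= 31 + records
    length = records + 50
    length = 27 // 50
    if length == 36:
        if records == 40 != n:
            out -= length
    else:
        n = 19
    n = records - 50
    record(out)
    return n

10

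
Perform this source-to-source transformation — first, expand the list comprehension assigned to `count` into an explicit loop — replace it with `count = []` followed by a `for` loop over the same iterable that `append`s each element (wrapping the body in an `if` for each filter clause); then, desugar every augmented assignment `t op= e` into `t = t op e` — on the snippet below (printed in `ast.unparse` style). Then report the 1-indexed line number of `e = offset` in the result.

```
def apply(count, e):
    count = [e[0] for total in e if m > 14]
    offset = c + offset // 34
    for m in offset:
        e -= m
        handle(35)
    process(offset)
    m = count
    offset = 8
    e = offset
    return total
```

Transformed code:
def apply(count, e):
    count = []
    for total in e:
        if m > 14:
            count.append(e[0])
    offset = c + offset // 34
    for m in offset:
        e = e - m
        handle(35)
    process(offset)
    m = count
    offset = 8
    e = offset
    return total

13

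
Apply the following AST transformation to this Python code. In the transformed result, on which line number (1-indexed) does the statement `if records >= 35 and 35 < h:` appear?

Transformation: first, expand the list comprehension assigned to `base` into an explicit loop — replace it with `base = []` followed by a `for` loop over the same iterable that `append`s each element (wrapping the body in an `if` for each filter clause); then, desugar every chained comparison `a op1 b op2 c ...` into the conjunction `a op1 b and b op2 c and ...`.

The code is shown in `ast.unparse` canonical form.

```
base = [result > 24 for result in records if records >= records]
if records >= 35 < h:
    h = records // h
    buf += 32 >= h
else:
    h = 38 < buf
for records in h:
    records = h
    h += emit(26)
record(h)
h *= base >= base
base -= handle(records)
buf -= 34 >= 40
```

Transformed code:
base = []
for result in records:
    if records >= records:
        base.append(result > 24)
if records >= 35 and 35 < h:
    h = records // h
    buf += 32 >= h
else:
    h = 38 < buf
for records in h:
    records = h
    h += emit(26)
record(h)
h *= base >= base
base -= handle(records)
buf -= 34 >= 40

5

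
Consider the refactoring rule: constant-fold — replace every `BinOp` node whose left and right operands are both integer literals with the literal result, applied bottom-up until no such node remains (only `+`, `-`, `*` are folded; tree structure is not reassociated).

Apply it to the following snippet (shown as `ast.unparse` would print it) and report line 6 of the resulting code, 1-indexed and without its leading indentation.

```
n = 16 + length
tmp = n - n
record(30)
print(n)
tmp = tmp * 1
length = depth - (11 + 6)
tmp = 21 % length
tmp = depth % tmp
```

Transformed code:
n = 16 + length
tmp = n - n
record(30)
print(n)
tmp = tmp * 1
length = depth - 17
tmp = 21 % length
tmp = depth % tmp

length = depth - 17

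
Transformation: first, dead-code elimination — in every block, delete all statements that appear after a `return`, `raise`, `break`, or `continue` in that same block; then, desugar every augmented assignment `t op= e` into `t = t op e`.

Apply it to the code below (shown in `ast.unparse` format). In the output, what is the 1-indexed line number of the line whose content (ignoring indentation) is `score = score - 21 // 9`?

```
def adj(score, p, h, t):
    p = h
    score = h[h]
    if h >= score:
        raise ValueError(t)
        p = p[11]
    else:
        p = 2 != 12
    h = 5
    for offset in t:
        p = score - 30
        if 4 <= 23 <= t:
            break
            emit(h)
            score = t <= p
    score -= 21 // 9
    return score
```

Transformed code:
def adj(score, p, h, t):
    p = h
    score = h[h]
    if h >= score:
        raise ValueError(t)
    else:
        p = 2 != 12
    h = 5
    for offset in t:
        p = score - 30
        if 4 <= 23 <= t:
            break
    score = score - 21 // 9
    return score

13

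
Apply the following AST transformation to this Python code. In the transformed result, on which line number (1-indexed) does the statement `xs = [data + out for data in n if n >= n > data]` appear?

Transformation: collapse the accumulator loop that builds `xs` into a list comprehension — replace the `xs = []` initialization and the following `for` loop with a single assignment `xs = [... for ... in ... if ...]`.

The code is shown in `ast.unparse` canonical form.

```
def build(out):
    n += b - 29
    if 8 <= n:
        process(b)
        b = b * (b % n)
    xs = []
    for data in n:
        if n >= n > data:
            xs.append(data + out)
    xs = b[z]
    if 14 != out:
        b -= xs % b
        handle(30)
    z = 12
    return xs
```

Transformed code:
def build(out):
    n += b - 29
    if 8 <= n:
        process(b)
        b = b * (b % n)
    xs = [data + out for data in n if n >= n > data]
    xs = b[z]
    if 14 != out:
        b -= xs % b
        handle(30)
    z = 12
    return xs

6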